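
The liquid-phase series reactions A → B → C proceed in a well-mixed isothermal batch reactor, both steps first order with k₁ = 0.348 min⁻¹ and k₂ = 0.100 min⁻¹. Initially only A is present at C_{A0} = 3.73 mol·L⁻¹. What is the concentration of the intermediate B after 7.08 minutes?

2.13 mol·L⁻¹

For first-order series with pure A initially, C_B(t) = k₁C_{A0}/(k₂−k₁)·(e^(−k₁t) − e^(−k₂t)).
e^(−k₁t) = e^(−0.348×7.08) = e^(−2.464) = 0.08511; e^(−k₂t) = e^(−0.7080) = 0.4926.
C_B = 0.348×3.73/(0.100−0.348) × (0.08511−0.4926) = (-5.234)×(-0.4075) = 2.133 mol·L⁻¹.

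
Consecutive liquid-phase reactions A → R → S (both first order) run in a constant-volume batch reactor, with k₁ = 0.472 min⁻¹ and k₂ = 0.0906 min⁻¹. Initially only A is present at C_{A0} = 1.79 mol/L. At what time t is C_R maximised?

Setting dC_R/dt = 0 gives t_opt = ln(k₂/k₁)/(k₂−k₁).
= ln(0.0906/0.472)/(0.0906−0.472) = ln(0.1919)/-0.3814 = -1.651/-0.3814 = 4.33 min.

4.33 min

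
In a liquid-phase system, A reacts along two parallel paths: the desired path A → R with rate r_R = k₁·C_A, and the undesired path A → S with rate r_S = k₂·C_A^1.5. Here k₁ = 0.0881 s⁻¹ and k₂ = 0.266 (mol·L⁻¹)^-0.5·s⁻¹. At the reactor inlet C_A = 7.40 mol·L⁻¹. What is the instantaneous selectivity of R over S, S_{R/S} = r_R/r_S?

S_{R/S} = r_R/r_S = (k₁·C_A)/(k₂·C_A^1.5) = (k₁/k₂)·C_A^-0.5.
= (0.0881×7.400) / (0.266×7.400^1.5) = 0.6519/5.355 = 0.122.

0.122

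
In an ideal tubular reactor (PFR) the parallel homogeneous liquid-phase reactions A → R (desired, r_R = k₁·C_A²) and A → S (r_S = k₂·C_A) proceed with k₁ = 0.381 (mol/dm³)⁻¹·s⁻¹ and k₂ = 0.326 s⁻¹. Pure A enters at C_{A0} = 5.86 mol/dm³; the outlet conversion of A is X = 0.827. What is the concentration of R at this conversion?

C_A = C_{A0}(1−X) = 1.014 mol/dm³.
Along a PFR/batch, dC_S/dC_A = −r_S/(r_R+r_S) = −k₂/(k₂+k₁·C_A).
Integrating from C_{A0} to C_A: C_S = (0.326/0.381)·ln[(0.326+0.381·5.86)/(0.326+0.381·1.01)] = 0.8556·ln(2.559/0.7123) = 1.094 mol/dm³.
Then C_R = (C_{A0}−C_A) − C_S = 4.846 − 1.094 = 3.752 mol/dm³.

3.75 mol/dm³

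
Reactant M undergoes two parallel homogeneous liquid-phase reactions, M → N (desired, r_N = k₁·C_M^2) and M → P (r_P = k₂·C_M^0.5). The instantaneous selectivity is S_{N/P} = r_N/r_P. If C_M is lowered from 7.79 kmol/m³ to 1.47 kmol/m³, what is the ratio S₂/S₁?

0.0820

S_{N/P} = (k₁/k₂)·C_M^1.5, so S₂/S₁ = (C_{M,2}/C_{M,1})^1.5.
= (1.47/7.79)^1.5 = (0.1887)^1.5 = 0.0820.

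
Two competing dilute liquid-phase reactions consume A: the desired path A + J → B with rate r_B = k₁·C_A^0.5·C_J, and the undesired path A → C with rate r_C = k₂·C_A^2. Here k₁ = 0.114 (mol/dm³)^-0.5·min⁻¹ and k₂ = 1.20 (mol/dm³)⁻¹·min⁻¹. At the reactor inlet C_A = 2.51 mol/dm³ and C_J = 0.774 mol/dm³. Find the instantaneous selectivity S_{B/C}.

S_{B/C} = r_B/r_C = (k₁·C_A^0.5·C_J)/(k₂·C_A^2) = (k₁/k₂)·C_A^-1.5·C_J.
= (0.114×2.510^0.5×0.7740) / (1.20×2.510^2) = 0.1398/7.560 = 0.0185.
The undesired path is higher order in A, so low C_A (CSTR or dilute feed) favours B.

0.0185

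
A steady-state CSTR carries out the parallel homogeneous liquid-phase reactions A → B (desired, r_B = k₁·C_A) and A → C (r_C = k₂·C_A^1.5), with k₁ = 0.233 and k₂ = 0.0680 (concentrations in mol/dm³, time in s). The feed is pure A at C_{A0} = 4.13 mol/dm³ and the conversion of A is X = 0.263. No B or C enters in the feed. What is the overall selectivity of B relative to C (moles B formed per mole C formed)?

Exit C_A = C_{A0}(1−X) = 4.13×0.737 = 3.044 mol/dm³.
In a CSTR the entire volume is at exit conditions, so r_B = 0.233×3.044 = 0.7092 and r_C = 0.0680×3.044^1.5 = 0.3611.
Overall selectivity = C_B/C_C = r_Bτ/(r_Cτ) = r_B/r_C = 1.96.

1.96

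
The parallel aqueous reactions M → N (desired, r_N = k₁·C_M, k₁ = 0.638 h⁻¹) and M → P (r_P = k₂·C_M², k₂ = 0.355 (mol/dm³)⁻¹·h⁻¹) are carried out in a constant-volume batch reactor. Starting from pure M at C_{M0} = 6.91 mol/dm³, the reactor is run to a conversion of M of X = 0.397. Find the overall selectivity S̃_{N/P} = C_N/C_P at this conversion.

C_M = C_{M0}(1−X) = 4.167 mol/dm³.
Along a PFR/batch, dC_N/dC_M = −r_N/(r_N+r_P) = −k₁/(k₁+k₂·C_M).
Integrating from C_{M0} to C_M: C_N = (0.638/0.355)·ln[(0.638+0.355·6.91)/(0.638+0.355·4.17)] = 1.797·ln(3.091/2.117) = 0.6801 mol/dm³.
C_P = (C_{M0}−C_M)−C_N = 2.063 mol/dm³; S̃_{N/P} = 0.6801/2.063 = 0.330.

0.330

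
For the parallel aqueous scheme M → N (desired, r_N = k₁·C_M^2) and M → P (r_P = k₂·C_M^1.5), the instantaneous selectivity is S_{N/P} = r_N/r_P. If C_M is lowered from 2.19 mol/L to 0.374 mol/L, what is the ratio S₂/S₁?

0.413

S_{N/P} = (k₁/k₂)·C_M^0.5, so S₂/S₁ = (C_{M,2}/C_{M,1})^0.5.
= (0.374/2.19)^0.5 = (0.1708)^0.5 = 0.413.
Selectivity toward N falls as C_M falls — high-concentration operation is favoured.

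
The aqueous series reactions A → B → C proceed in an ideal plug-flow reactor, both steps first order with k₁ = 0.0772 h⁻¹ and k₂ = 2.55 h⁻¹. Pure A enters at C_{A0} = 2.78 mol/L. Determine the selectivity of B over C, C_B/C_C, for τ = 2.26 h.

0.195

For first-order series with pure A initially, C_B(τ) = k₁C_{A0}/(k₂−k₁)·(e^(−k₁τ) − e^(−k₂τ)).
e^(−k₁τ) = e^(−0.0772×2.26) = e^(−0.1745) = 0.8399; e^(−k₂τ) = e^(−5.763) = 0.003142.
C_B = 0.0772×2.78/(2.55−0.0772) × (0.8399−0.003142) = 0.08679×0.8368 = 0.07262 mol/L.
C_A = C_{A0}e^(−k₁τ) = 2.335 mol/L, so C_C = C_{A0}−C_A−C_B = 0.3725 mol/L; C_B/C_C = 0.195.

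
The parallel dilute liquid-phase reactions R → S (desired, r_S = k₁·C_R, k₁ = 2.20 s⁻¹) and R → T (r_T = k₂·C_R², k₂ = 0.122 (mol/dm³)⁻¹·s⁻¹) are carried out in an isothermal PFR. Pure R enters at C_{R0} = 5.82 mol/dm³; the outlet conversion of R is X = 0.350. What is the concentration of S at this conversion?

C_R = C_{R0}(1−X) = 3.783 mol/dm³.
Along a PFR/batch, dC_S/dC_R = −r_S/(r_S+r_T) = −k₁/(k₁+k₂·C_R).
Integrating from C_{R0} to C_R: C_S = (2.20/0.122)·ln[(2.20+0.122·5.82)/(2.20+0.122·3.78)] = 18.03·ln(2.910/2.662) = 1.610 mol/dm³.

1.61 mol/dm³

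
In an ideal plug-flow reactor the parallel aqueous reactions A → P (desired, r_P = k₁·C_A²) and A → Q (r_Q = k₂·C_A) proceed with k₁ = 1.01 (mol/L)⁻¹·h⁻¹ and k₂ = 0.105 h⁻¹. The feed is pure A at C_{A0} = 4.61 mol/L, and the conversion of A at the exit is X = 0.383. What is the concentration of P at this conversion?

1.72 mol/L

C_A = C_{A0}(1−X) = 2.844 mol/L.
Along a PFR/batch, dC_Q/dC_A = −r_Q/(r_P+r_Q) = −k₂/(k₂+k₁·C_A).
Integrating from C_{A0} to C_A: C_Q = (0.105/1.01)·ln[(0.105+1.01·4.61)/(0.105+1.01·2.84)] = 0.1040·ln(4.761/2.978) = 0.04879 mol/L.
Then C_P = (C_{A0}−C_A) − C_Q = 1.766 − 0.04879 = 1.717 mol/L.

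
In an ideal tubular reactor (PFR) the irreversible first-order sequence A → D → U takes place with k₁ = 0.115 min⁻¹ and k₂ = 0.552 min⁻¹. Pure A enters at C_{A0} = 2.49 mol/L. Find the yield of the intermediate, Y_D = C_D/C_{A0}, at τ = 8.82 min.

The intermediate concentration in a first-order A→B→C sequence is C_D = k₁C_{A0}(e^(−k₁τ) − e^(−k₂τ))/(k₂−k₁).
e^(−k₁τ) = e^(−0.115×8.82) = e^(−1.014) = 0.3627; e^(−k₂τ) = e^(−4.869) = 0.007684.
C_D = 0.115×2.49/(0.552−0.115) × (0.3627−0.007684) = 0.6553×0.3550 = 0.2326 mol/L.
Y_D = C_D/C_{A0} = 0.2326/2.49 = 0.0934.

0.0934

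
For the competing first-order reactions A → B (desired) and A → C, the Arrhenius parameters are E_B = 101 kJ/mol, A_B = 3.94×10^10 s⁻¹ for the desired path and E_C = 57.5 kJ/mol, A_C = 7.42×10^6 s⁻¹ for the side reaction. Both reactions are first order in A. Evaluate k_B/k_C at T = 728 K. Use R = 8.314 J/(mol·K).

4.02

k_B/k_C = (A_B/A_C)·exp[−(E_B−E_C)/(RT)] = (A_B/A_C)·exp[(E_C−E_B)/(RT)].
(E_C−E_B)/(RT) = (57.5−101)×10³/(8.314×728) = -43500/6053 = -7.187.
k_B/k_C = (3.94×10^10/7.42×10^6)·exp(-7.187) = 5310 × 7.564×10^-4 = 4.02.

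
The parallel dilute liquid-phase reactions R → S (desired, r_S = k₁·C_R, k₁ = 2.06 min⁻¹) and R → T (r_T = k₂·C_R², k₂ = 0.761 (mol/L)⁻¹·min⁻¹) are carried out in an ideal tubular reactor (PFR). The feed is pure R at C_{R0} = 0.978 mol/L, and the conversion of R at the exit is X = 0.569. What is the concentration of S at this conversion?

C_R = C_{R0}(1−X) = 0.4215 mol/L.
Along a PFR/batch, dC_S/dC_R = −r_S/(r_S+r_T) = −k₁/(k₁+k₂·C_R).
Integrating from C_{R0} to C_R: C_S = (2.06/0.761)·ln[(2.06+0.761·0.978)/(2.06+0.761·0.422)] = 2.707·ln(2.804/2.381) = 0.4432 mol/L.

0.443 mol/L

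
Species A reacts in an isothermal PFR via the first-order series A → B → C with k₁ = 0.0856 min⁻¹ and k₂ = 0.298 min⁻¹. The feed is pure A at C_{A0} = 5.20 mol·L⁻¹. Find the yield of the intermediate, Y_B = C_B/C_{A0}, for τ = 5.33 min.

The intermediate concentration in a first-order A→B→C sequence is C_B = k₁C_{A0}(e^(−k₁τ) − e^(−k₂τ))/(k₂−k₁).
e^(−k₁τ) = e^(−0.0856×5.33) = e^(−0.4562) = 0.6337; e^(−k₂τ) = e^(−1.588) = 0.2043.
C_B = 0.0856×5.20/(0.298−0.0856) × (0.6337−0.2043) = 2.096×0.4294 = 0.8999 mol·L⁻¹.
Y_B = C_B/C_{A0} = 0.8999/5.20 = 0.173.

0.173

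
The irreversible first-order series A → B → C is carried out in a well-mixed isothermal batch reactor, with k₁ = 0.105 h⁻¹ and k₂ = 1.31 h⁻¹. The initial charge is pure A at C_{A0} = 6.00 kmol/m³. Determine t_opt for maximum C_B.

2.09 h

For first-order series the maximum of C_B occurs at t_opt = ln(k₂/k₁)/(k₂−k₁).
= ln(1.31/0.105)/(1.31−0.105) = ln(12.48)/1.205 = 2.524/1.205 = 2.09 h.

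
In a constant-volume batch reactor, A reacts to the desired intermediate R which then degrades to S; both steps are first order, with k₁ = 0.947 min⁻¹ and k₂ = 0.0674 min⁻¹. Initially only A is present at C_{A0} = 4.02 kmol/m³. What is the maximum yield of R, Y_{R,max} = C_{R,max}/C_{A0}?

At the optimum, C_{R,max}/C_{A0} = (k₁/k₂)^[k₂/(k₂−k₁)].
= (0.947/0.0674)^(0.0674/(0.0674−0.947)) = (14.05)^(-0.07663) = 0.8167.

0.817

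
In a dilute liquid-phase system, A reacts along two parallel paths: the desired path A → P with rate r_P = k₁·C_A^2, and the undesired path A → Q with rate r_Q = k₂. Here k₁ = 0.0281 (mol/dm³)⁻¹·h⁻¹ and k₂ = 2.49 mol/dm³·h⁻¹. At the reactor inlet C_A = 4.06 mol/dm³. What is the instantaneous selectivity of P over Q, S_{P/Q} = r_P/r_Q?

S_{P/Q} = r_P/r_Q = (k₁·C_A^2)/(k₂) = (k₁/k₂)·C_A^2.
= (0.0281×4.060^2) / (2.49) = 0.4632/2.490 = 0.186.
Since the desired path is higher order in A, keeping C_A high (PFR or concentrated feed) favours P.

0.186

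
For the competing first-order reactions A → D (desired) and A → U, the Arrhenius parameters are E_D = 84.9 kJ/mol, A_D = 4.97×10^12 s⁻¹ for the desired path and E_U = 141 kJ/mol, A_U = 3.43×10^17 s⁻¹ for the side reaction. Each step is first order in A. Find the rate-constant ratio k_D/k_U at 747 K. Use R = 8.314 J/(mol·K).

With equal orders, S_{D/U} = k_D/k_U = (A_D/A_U)·exp[(E_U−E_D)/(RT)].
(E_U−E_D)/(RT) = (141−84.9)×10³/(8.314×747) = 56100/6211 = 9.033.
k_D/k_U = (4.97×10^12/3.43×10^17)·exp(9.033) = 1.449×10^-5 × 8375 = 0.121.
Since E_D < E_U, lowering the temperature improves selectivity toward D.

0.121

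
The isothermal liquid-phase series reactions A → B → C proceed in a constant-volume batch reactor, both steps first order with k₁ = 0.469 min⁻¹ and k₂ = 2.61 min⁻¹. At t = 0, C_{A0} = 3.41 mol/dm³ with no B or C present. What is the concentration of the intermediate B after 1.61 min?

0.340 mol/dm³

For first-order series with pure A initially, C_B(t) = k₁C_{A0}/(k₂−k₁)·(e^(−k₁t) − e^(−k₂t)).
e^(−k₁t) = e^(−0.469×1.61) = e^(−0.7551) = 0.4700; e^(−k₂t) = e^(−4.202) = 0.01496.
C_B = 0.469×3.41/(2.61−0.469) × (0.4700−0.01496) = 0.7470×0.4550 = 0.3399 mol/dm³.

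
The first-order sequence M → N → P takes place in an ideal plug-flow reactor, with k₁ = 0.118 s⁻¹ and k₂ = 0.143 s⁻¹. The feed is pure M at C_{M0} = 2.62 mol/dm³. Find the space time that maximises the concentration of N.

7.69 s

For first-order series the maximum of C_N occurs at τ_opt = ln(k₂/k₁)/(k₂−k₁).
= ln(0.143/0.118)/(0.143−0.118) = ln(1.212)/0.02500 = 0.1922/0.02500 = 7.69 s.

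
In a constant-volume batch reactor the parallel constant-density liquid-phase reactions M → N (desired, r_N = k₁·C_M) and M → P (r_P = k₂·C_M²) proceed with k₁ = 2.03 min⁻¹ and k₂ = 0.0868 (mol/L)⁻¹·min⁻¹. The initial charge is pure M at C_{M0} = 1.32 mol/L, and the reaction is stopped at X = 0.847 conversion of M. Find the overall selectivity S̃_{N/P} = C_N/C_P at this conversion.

C_M = C_{M0}(1−X) = 0.2020 mol/L.
Along a PFR/batch, dC_N/dC_M = −r_N/(r_N+r_P) = −k₁/(k₁+k₂·C_M).
Integrating from C_{M0} to C_M: C_N = (2.03/0.0868)·ln[(2.03+0.0868·1.32)/(2.03+0.0868·0.202)] = 23.39·ln(2.145/2.048) = 1.083 mol/L.
C_P = (C_{M0}−C_M)−C_N = 0.03504 mol/L; S̃_{N/P} = 1.083/0.03504 = 30.9.

30.9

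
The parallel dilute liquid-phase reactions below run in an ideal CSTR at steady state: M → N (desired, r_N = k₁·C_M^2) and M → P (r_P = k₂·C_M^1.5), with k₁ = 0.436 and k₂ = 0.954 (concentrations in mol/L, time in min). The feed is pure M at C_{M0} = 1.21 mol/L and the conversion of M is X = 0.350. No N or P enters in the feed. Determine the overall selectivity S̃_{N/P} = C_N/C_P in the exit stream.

0.405

Exit C_M = C_{M0}(1−X) = 1.21×0.650 = 0.7865 mol/L.
Rates in a CSTR are evaluated at the outlet concentration: r_N = 0.436×0.7865^2 = 0.2697, r_P = 0.954×0.7865^1.5 = 0.6654.
Overall selectivity = C_N/C_P = r_Nτ/(r_Pτ) = r_N/r_P = 0.405.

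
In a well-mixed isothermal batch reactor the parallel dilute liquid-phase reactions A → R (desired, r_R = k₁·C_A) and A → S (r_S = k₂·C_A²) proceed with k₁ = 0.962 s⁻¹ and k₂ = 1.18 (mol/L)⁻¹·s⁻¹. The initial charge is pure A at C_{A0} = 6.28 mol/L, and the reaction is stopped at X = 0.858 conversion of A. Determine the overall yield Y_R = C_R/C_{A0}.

C_A = C_{A0}(1−X) = 0.8918 mol/L.
Along a PFR/batch, dC_R/dC_A = −r_R/(r_R+r_S) = −k₁/(k₁+k₂·C_A).
Integrating from C_{A0} to C_A: C_R = (0.962/1.18)·ln[(0.962+1.18·6.28)/(0.962+1.18·0.892)] = 0.8153·ln(8.372/2.014) = 1.161 mol/L.
Y_R = C_R/C_{A0} = 1.161/6.28 = 0.185.

0.185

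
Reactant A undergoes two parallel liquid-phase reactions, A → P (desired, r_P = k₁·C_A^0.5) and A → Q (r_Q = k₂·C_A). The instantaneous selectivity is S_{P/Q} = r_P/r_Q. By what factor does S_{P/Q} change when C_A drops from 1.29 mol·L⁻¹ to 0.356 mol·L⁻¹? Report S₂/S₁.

1.90

S_{P/Q} = (k₁/k₂)·C_A^-0.5, so S₂/S₁ = (C_{A,2}/C_{A,1})^-0.5.
= (0.356/1.29)^(-0.5) = (0.2760)^(-0.5) = 1.90.
Selectivity toward P rises as C_A falls — low-concentration operation is favoured.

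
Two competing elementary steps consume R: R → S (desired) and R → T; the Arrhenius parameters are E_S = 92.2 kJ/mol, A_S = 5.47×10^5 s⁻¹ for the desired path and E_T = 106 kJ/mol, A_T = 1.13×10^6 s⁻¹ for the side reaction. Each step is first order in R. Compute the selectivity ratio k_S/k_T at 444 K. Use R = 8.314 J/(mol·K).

With equal orders, S_{S/T} = k_S/k_T = (A_S/A_T)·exp[(E_T−E_S)/(RT)].
(E_T−E_S)/(RT) = (106−92.2)×10³/(8.314×444) = 13800/3691 = 3.738.
k_S/k_T = (5.47×10^5/1.13×10^6)·exp(3.738) = 0.4841 × 42.03 = 20.3.
Since E_S < E_T, lowering the temperature improves selectivity toward S.

20.3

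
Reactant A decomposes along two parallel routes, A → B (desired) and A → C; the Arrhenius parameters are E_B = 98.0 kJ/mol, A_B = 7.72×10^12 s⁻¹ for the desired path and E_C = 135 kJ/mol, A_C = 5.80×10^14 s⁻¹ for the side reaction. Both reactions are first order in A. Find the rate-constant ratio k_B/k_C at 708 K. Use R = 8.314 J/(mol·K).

7.15

k_B/k_C = (A_B/A_C)·exp[−(E_B−E_C)/(RT)] = (A_B/A_C)·exp[(E_C−E_B)/(RT)].
(E_C−E_B)/(RT) = (135−98.0)×10³/(8.314×708) = 37000/5886 = 6.286.
k_B/k_C = (7.72×10^12/5.80×10^14)·exp(6.286) = 0.01331 × 536.9 = 7.15.
Since E_B < E_C, lowering the temperature improves selectivity toward B.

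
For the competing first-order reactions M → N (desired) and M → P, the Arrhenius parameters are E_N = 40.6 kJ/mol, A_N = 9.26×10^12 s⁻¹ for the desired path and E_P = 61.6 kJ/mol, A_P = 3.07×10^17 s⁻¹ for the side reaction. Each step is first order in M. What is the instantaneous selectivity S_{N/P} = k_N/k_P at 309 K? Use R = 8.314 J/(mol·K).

0.107

Since both paths have the same order in M, the concentration cancels and S_{N/P} = k_N/k_P = (A_N/A_P)·exp[(E_P−E_N)/(RT)].
(E_P−E_N)/(RT) = (61.6−40.6)×10³/(8.314×309) = 21000/2569 = 8.174.
k_N/k_P = (9.26×10^12/3.07×10^17)·exp(8.174) = 3.016×10^-5 × 3549 = 0.107.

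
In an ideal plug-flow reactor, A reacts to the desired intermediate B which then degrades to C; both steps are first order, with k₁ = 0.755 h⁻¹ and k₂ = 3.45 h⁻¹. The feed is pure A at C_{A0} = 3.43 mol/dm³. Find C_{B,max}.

Evaluating C_B at τ_opt = ln(k₂/k₁)/(k₂−k₁) gives C_{B,max}/C_{A0} = (k₁/k₂)^[k₂/(k₂−k₁)].
= (0.755/3.45)^(3.45/(3.45−0.755)) = (0.2188)^(1.280) = 0.1430.
C_{B,max} = 0.1430×3.43 = 0.490 mol/dm³.

0.490 mol/dm³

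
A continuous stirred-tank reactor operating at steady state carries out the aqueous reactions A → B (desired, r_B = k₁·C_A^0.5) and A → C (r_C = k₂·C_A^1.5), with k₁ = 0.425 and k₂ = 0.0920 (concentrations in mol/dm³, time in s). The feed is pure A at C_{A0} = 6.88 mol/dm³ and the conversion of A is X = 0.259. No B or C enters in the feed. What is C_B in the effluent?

0.847 mol/dm³

Exit C_A = C_{A0}(1−X) = 6.88×0.741 = 5.098 mol/dm³.
A CSTR operates uniformly at the exit composition, giving r_B = 0.9596 and r_C = 1.059 (each k·C_A^n at C_A = 5.098).
Fraction of consumed A going to B: r_B/(r_B+r_C) = 0.4754.
C_B = 0.4754·C_{A0}·X = 0.4754×6.88×0.259 = 0.847 mol/dm³.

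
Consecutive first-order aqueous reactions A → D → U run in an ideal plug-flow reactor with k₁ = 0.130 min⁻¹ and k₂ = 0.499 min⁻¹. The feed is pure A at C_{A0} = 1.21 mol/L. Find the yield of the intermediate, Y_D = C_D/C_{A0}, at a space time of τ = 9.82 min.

0.0957

Solving the coupled first-order balances gives C_D(τ) = [k₁/(k₂−k₁)]·C_{A0}·(e^(−k₁τ) − e^(−k₂τ)).
e^(−k₁τ) = e^(−0.130×9.82) = e^(−1.277) = 0.2790; e^(−k₂τ) = e^(−4.900) = 0.007445.
C_D = 0.130×1.21/(0.499−0.130) × (0.2790−0.007445) = 0.4263×0.2715 = 0.1158 mol/L.
Y_D = C_D/C_{A0} = 0.1158/1.21 = 0.0957.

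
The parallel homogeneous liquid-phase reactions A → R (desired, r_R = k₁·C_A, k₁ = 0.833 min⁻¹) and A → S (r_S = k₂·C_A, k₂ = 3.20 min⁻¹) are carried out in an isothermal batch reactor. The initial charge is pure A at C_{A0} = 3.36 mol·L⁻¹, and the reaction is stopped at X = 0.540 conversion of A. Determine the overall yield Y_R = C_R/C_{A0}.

C_A = C_{A0}(1−X) = 1.546 mol·L⁻¹.
Both paths are first order in A, so the instantaneous fraction to R is constant: dC_R/d(−C_A) = k₁/(k₁+k₂) = 0.2065.
C_R = 0.2065·(C_{A0}−C_A) = 0.2065×1.814 = 0.375 mol·L⁻¹.
Y_R = C_R/C_{A0} = 0.3748/3.36 = 0.112.

0.112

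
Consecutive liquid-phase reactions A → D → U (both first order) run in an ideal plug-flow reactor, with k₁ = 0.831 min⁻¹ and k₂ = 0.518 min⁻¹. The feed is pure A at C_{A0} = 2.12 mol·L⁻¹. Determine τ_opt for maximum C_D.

1.51 min

For first-order series the maximum of C_D occurs at τ_opt = ln(k₂/k₁)/(k₂−k₁).
= ln(0.518/0.831)/(0.518−0.831) = ln(0.6233)/-0.3130 = -0.4727/-0.3130 = 1.51 min.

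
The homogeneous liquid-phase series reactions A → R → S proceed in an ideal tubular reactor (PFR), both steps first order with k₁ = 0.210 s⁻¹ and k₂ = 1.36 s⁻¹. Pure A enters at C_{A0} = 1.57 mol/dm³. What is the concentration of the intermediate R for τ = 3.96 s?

The intermediate concentration in a first-order A→B→C sequence is C_R = k₁C_{A0}(e^(−k₁τ) − e^(−k₂τ))/(k₂−k₁).
e^(−k₁τ) = e^(−0.210×3.96) = e^(−0.8316) = 0.4354; e^(−k₂τ) = e^(−5.386) = 0.004582.
C_R = 0.210×1.57/(1.36−0.210) × (0.4354−0.004582) = 0.2867×0.4308 = 0.1235 mol/dm³.

0.123 mol/dm³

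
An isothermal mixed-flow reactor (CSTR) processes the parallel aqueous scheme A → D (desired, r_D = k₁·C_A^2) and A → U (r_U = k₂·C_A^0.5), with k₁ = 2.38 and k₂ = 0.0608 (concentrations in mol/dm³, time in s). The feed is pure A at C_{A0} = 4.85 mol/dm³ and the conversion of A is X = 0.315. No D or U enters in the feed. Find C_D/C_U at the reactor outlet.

Exit C_A = C_{A0}(1−X) = 4.85×0.685 = 3.322 mol/dm³.
In a CSTR the entire volume is at exit conditions, so r_D = 2.38×3.322^2 = 26.27 and r_U = 0.0608×3.322^0.5 = 0.1108.
Overall selectivity = C_D/C_U = r_Dτ/(r_Uτ) = r_D/r_U = 237.

237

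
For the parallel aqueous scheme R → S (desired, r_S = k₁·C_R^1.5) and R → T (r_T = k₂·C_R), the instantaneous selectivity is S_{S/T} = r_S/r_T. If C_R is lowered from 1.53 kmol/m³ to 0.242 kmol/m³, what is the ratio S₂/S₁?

S_{S/T} = (k₁/k₂)·C_R^0.5, so S₂/S₁ = (C_{R,2}/C_{R,1})^0.5.
= (0.242/1.53)^0.5 = (0.1582)^0.5 = 0.398.

0.398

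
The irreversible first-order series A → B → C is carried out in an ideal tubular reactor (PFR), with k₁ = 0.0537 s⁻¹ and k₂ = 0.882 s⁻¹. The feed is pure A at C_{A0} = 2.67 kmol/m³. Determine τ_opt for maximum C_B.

The intermediate peaks when r₁ = r₂, i.e. k₁e^(−k₁τ) = k₂e^(−k₂τ), giving τ_opt = ln(k₂/k₁)/(k₂−k₁).
= ln(0.882/0.0537)/(0.882−0.0537) = ln(16.42)/0.8283 = 2.799/0.8283 = 3.38 s.

3.38 s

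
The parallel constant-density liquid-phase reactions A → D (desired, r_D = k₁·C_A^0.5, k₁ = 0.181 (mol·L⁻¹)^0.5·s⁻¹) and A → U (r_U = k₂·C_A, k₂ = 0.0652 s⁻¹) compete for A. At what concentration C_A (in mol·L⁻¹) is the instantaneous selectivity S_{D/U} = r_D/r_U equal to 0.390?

S_{D/U} = (k₁/k₂)·C_A^-0.5 ⇒ C_A = (S·k₂/k₁)^(-2).
= (0.390×0.0652/0.181)^(-2) = (0.1405)^(-2) = 50.7 mol·L⁻¹.

50.7 mol·L⁻¹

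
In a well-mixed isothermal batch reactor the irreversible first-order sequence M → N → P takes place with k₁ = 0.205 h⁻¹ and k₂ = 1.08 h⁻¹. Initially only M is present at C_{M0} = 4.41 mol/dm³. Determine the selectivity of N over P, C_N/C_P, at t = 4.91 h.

0.154

For first-order series with pure M initially, C_N(t) = k₁C_{M0}/(k₂−k₁)·(e^(−k₁t) − e^(−k₂t)).
e^(−k₁t) = e^(−0.205×4.91) = e^(−1.007) = 0.3655; e^(−k₂t) = e^(−5.303) = 0.004978.
C_N = 0.205×4.41/(1.08−0.205) × (0.3655−0.004978) = 1.033×0.3605 = 0.3725 mol/dm³.
C_M = C_{M0}e^(−k₁t) = 1.612 mol/dm³, so C_P = C_{M0}−C_M−C_N = 2.426 mol/dm³; C_N/C_P = 0.154.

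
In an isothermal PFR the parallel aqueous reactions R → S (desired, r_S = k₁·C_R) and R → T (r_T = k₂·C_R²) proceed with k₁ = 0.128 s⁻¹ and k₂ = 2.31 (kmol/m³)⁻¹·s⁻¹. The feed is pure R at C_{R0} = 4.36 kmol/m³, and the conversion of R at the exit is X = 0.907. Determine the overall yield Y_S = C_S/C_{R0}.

0.0287

C_R = C_{R0}(1−X) = 0.4055 kmol/m³.
Along a PFR/batch, dC_S/dC_R = −r_S/(r_S+r_T) = −k₁/(k₁+k₂·C_R).
Integrating from C_{R0} to C_R: C_S = (0.128/2.31)·ln[(0.128+2.31·4.36)/(0.128+2.31·0.405)] = 0.05541·ln(10.20/1.065) = 0.1252 kmol/m³.
Y_S = C_S/C_{R0} = 0.1252/4.36 = 0.0287.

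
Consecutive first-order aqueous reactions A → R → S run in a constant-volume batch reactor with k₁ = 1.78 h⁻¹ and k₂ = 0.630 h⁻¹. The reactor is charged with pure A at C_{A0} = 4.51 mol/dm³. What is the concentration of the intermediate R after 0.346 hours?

1.84 mol/dm³

Solving the coupled first-order balances gives C_R(t) = [k₁/(k₂−k₁)]·C_{A0}·(e^(−k₁t) − e^(−k₂t)).
e^(−k₁t) = e^(−1.78×0.346) = e^(−0.6159) = 0.5402; e^(−k₂t) = e^(−0.2180) = 0.8041.
C_R = 1.78×4.51/(0.630−1.78) × (0.5402−0.8041) = (-6.981)×(-0.2640) = 1.843 mol/dm³.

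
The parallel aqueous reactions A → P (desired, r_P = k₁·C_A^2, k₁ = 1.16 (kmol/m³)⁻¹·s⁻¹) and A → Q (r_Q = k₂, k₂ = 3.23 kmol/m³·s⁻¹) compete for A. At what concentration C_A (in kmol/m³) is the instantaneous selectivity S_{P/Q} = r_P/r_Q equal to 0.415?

1.07 kmol/m³

S_{P/Q} = (k₁/k₂)·C_A^2 ⇒ C_A = (S·k₂/k₁)^(0.5).
= (0.415×3.23/1.16)^(0.5) = (1.156)^(0.5) = 1.07 kmol/m³.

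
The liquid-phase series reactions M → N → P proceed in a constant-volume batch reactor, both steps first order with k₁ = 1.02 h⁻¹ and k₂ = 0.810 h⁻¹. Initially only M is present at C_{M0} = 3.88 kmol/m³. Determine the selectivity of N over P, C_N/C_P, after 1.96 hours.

0.633

The intermediate concentration in a first-order A→B→C sequence is C_N = k₁C_{M0}(e^(−k₁t) − e^(−k₂t))/(k₂−k₁).
e^(−k₁t) = e^(−1.02×1.96) = e^(−1.999) = 0.1354; e^(−k₂t) = e^(−1.588) = 0.2044.
C_N = 1.02×3.88/(0.810−1.02) × (0.1354−0.2044) = (-18.85)×(-0.06897) = 1.300 kmol/m³.
C_M = C_{M0}e^(−k₁t) = 0.5255 kmol/m³, so C_P = C_{M0}−C_M−C_N = 2.055 kmol/m³; C_N/C_P = 0.633.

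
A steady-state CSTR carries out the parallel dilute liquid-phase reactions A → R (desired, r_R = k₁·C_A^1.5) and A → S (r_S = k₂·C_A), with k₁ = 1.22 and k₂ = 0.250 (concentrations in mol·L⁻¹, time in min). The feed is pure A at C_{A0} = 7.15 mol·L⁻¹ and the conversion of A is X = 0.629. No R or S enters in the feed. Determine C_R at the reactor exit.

3.99 mol·L⁻¹

Exit C_A = C_{A0}(1−X) = 7.15×0.371 = 2.653 mol·L⁻¹.
In a CSTR the entire volume is at exit conditions, so r_R = 1.22×2.653^1.5 = 5.271 and r_S = 0.250×2.653 = 0.6632.
Fraction of consumed A going to R: r_R/(r_R+r_S) = 0.8882.
C_R = 0.8882·C_{A0}·X = 0.8882×7.15×0.629 = 3.99 mol·L⁻¹.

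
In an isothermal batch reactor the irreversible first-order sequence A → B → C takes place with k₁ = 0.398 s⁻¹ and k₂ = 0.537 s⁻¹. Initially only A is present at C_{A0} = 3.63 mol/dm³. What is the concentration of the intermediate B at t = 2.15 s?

Solving the coupled first-order balances gives C_B(t) = [k₁/(k₂−k₁)]·C_{A0}·(e^(−k₁t) − e^(−k₂t)).
e^(−k₁t) = e^(−0.398×2.15) = e^(−0.8557) = 0.4250; e^(−k₂t) = e^(−1.155) = 0.3152.
C_B = 0.398×3.63/(0.537−0.398) × (0.4250−0.3152) = 10.39×0.1098 = 1.141 mol/dm³.

1.14 mol/dm³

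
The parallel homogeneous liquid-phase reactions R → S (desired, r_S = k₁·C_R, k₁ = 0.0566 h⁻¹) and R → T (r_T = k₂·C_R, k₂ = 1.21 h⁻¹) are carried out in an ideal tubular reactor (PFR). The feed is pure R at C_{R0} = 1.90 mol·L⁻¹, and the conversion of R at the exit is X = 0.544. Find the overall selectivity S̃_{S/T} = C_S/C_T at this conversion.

0.0468

C_R = C_{R0}(1−X) = 0.8664 mol·L⁻¹.
Both paths are first order in R, so the instantaneous fraction to S is constant: dC_S/d(−C_R) = k₁/(k₁+k₂) = 0.04469.
C_S = 0.04469·(C_{R0}−C_R) = 0.04469×1.034 = 0.0462 mol·L⁻¹.
C_T = (C_{R0}−C_R)−C_S = 0.9874 mol·L⁻¹; S̃_{S/T} = 0.04619/0.9874 = 0.0468.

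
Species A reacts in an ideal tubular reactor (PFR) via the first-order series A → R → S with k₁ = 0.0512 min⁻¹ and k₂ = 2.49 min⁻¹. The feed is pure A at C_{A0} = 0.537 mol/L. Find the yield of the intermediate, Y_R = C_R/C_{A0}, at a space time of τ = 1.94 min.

For first-order series with pure A initially, C_R(τ) = k₁C_{A0}/(k₂−k₁)·(e^(−k₁τ) − e^(−k₂τ)).
e^(−k₁τ) = e^(−0.0512×1.94) = e^(−0.09933) = 0.9054; e^(−k₂τ) = e^(−4.831) = 0.007982.
C_R = 0.0512×0.537/(2.49−0.0512) × (0.9054−0.007982) = 0.01127×0.8975 = 0.01012 mol/L.
Y_R = C_R/C_{A0} = 0.01012/0.537 = 0.0188.

0.0188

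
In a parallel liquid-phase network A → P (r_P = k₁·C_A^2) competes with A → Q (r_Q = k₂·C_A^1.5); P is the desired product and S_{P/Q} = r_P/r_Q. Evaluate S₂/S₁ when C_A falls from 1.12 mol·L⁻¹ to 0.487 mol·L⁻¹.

S_{P/Q} = (k₁/k₂)·C_A^0.5, so S₂/S₁ = (C_{A,2}/C_{A,1})^0.5.
= (0.487/1.12)^0.5 = (0.4348)^0.5 = 0.659.
Selectivity toward P falls as C_A falls — high-concentration operation is favoured.

0.659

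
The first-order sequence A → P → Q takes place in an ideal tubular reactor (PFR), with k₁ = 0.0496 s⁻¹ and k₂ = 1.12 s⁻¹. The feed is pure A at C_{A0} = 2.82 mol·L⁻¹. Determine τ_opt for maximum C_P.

The intermediate peaks when r₁ = r₂, i.e. k₁e^(−k₁τ) = k₂e^(−k₂τ), giving τ_opt = ln(k₂/k₁)/(k₂−k₁).
= ln(1.12/0.0496)/(1.12−0.0496) = ln(22.58)/1.070 = 3.117/1.070 = 2.91 s.

2.91 s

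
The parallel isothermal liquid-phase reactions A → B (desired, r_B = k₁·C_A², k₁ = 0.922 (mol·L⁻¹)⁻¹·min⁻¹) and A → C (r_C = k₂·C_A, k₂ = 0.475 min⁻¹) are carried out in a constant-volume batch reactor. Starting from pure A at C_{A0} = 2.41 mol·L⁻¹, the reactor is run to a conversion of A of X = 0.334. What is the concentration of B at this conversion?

C_A = C_{A0}(1−X) = 1.605 mol·L⁻¹.
Along a PFR/batch, dC_C/dC_A = −r_C/(r_B+r_C) = −k₂/(k₂+k₁·C_A).
Integrating from C_{A0} to C_A: C_C = (0.475/0.922)·ln[(0.475+0.922·2.41)/(0.475+0.922·1.61)] = 0.5152·ln(2.697/1.955) = 0.1658 mol·L⁻¹.
Then C_B = (C_{A0}−C_A) − C_C = 0.8049 − 0.1658 = 0.6391 mol·L⁻¹.

0.639 mol·L⁻¹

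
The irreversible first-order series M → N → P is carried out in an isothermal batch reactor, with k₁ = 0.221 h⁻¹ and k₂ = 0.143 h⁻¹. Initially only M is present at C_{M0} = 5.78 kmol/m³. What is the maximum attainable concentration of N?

For a first-order series the maximum intermediate yield is C_{N,max}/C_{M0} = (k₁/k₂)^[k₂/(k₂−k₁)].
= (0.221/0.143)^(0.143/(0.143−0.221)) = (1.545)^(-1.833) = 0.4502.
C_{N,max} = 0.4502×5.78 = 2.60 kmol/m³.

2.60 kmol/m³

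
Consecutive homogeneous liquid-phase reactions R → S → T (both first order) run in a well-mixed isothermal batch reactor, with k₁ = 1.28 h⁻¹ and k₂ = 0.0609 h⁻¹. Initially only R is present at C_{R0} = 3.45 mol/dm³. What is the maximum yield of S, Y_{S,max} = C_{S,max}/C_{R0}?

At the optimum, C_{S,max}/C_{R0} = (k₁/k₂)^[k₂/(k₂−k₁)].
= (1.28/0.0609)^(0.0609/(0.0609−1.28)) = (21.02)^(-0.04995) = 0.8589.

0.859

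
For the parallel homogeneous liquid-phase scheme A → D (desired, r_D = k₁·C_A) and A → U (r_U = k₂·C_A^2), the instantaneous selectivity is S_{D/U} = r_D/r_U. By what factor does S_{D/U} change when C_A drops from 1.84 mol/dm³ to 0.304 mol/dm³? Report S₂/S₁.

6.05

S_{D/U} = (k₁/k₂)·C_A⁻¹, so S₂/S₁ = (C_{A,2}/C_{A,1})⁻¹.
= 1.84/0.304 = 6.05.
Selectivity toward D rises as C_A falls — low-concentration operation is favoured.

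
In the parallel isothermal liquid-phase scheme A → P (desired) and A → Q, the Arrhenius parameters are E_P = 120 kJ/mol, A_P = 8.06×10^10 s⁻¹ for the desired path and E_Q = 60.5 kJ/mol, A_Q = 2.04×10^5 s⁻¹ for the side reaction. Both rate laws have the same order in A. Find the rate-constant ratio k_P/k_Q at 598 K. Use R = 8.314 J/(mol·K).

k_P/k_Q = (A_P/A_Q)·exp[−(E_P−E_Q)/(RT)] = (A_P/A_Q)·exp[(E_Q−E_P)/(RT)].
(E_Q−E_P)/(RT) = (60.5−120)×10³/(8.314×598) = -59500/4972 = -11.97.
k_P/k_Q = (8.06×10^10/2.04×10^5)·exp(-11.97) = 3.951×10^5 × 6.347×10^-6 = 2.51.

2.51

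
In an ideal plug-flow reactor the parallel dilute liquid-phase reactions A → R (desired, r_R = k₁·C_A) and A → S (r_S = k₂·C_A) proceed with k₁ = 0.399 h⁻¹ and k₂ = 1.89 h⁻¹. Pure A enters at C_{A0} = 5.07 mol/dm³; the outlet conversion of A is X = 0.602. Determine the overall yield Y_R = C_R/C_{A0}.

C_A = C_{A0}(1−X) = 2.018 mol/dm³.
Both paths are first order in A, so the instantaneous fraction to R is constant: dC_R/d(−C_A) = k₁/(k₁+k₂) = 0.1743.
C_R = 0.1743·(C_{A0}−C_A) = 0.1743×3.052 = 0.532 mol/dm³.
Y_R = C_R/C_{A0} = 0.5320/5.07 = 0.105.

0.105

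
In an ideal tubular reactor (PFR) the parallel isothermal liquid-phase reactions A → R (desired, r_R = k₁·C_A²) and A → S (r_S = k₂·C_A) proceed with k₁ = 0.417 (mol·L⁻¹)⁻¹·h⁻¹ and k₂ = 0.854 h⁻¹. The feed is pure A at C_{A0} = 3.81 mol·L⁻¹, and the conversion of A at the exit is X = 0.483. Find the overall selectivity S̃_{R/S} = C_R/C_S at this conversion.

C_A = C_{A0}(1−X) = 1.970 mol·L⁻¹.
Along a PFR/batch, dC_S/dC_A = −r_S/(r_R+r_S) = −k₂/(k₂+k₁·C_A).
Integrating from C_{A0} to C_A: C_S = (0.854/0.417)·ln[(0.854+0.417·3.81)/(0.854+0.417·1.97)] = 2.048·ln(2.443/1.675) = 0.7723 mol·L⁻¹.
Then C_R = (C_{A0}−C_A) − C_S = 1.840 − 0.7723 = 1.068 mol·L⁻¹.
S̃_{R/S} = C_R/C_S = 1.068/0.7723 = 1.38.

1.38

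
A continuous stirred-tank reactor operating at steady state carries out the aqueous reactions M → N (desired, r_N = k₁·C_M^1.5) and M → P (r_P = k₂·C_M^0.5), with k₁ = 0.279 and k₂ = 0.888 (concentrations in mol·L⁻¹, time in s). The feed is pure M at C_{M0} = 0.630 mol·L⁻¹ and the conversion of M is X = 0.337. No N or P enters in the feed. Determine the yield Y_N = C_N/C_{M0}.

0.0391

Exit C_M = C_{M0}(1−X) = 0.630×0.663 = 0.4177 mol·L⁻¹.
In a CSTR the entire volume is at exit conditions, so r_N = 0.279×0.4177^1.5 = 0.07532 and r_P = 0.888×0.4177^0.5 = 0.5739.
Fraction of consumed M going to N: r_N/(r_N+r_P) = 0.1160.
C_N = 0.1160·C_{M0}·X = 0.1160×0.630×0.337 = 0.0246 mol·L⁻¹; Y_N = C_N/C_{M0} = 0.0391.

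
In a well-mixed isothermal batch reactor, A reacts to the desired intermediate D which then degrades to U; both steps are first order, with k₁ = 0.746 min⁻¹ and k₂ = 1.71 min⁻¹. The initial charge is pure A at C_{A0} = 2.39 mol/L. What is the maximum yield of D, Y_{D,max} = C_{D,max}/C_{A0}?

At the optimum, C_{D,max}/C_{A0} = (k₁/k₂)^[k₂/(k₂−k₁)].
= (0.746/1.71)^(1.71/(1.71−0.746)) = (0.4363)^(1.774) = 0.2296.

0.230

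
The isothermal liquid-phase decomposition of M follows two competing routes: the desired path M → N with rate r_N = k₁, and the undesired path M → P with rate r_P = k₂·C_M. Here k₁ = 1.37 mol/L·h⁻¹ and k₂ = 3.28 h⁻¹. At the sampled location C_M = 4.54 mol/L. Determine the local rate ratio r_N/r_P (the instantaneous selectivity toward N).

0.0920

S_{N/P} = r_N/r_P = (k₁)/(k₂·C_M) = (k₁/k₂)·C_M⁻¹.
= (1.37) / (3.28×4.540) = 1.370/14.89 = 0.0920.
The undesired path is higher order in M, so low C_M (CSTR or dilute feed) favours N.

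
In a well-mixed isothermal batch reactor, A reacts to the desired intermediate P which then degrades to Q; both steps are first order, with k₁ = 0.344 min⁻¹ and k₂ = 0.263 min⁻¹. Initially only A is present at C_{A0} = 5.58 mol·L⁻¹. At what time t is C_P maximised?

For first-order series the maximum of C_P occurs at t_opt = ln(k₂/k₁)/(k₂−k₁).
= ln(0.263/0.344)/(0.263−0.344) = ln(0.7645)/-0.08100 = -0.2685/-0.08100 = 3.31 min.

3.31 min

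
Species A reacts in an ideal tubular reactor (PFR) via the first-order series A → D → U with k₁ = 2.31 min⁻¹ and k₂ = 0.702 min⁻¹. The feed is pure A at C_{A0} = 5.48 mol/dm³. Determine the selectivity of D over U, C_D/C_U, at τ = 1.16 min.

1.37

Solving the coupled first-order balances gives C_D(τ) = [k₁/(k₂−k₁)]·C_{A0}·(e^(−k₁τ) − e^(−k₂τ)).
e^(−k₁τ) = e^(−2.31×1.16) = e^(−2.680) = 0.06859; e^(−k₂τ) = e^(−0.8143) = 0.4429.
C_D = 2.31×5.48/(0.702−2.31) × (0.06859−0.4429) = (-7.872)×(-0.3743) = 2.947 mol/dm³.
C_A = C_{A0}e^(−k₁τ) = 0.3759 mol/dm³, so C_U = C_{A0}−C_A−C_D = 2.157 mol/dm³; C_D/C_U = 1.37.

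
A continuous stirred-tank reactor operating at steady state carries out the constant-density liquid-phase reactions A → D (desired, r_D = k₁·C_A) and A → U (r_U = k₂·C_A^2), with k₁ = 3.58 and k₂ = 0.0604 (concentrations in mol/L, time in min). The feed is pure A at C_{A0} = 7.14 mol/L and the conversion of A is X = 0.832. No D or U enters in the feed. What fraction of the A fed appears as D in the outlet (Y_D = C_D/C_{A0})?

Exit C_A = C_{A0}(1−X) = 7.14×0.168 = 1.200 mol/L.
Rates in a CSTR are evaluated at the outlet concentration: r_D = 3.58×1.200 = 4.294, r_U = 0.0604×1.200^2 = 0.08691.
Fraction of consumed A going to D: r_D/(r_D+r_U) = 0.9802.
C_D = 0.9802·C_{A0}·X = 0.9802×7.14×0.832 = 5.82 mol/L; Y_D = C_D/C_{A0} = 0.815.

0.815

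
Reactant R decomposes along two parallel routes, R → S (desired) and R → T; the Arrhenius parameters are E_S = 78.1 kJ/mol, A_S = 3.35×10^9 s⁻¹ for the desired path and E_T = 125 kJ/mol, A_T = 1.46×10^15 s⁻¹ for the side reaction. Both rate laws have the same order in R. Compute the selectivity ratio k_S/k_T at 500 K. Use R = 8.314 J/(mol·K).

0.182

With equal orders, S_{S/T} = k_S/k_T = (A_S/A_T)·exp[(E_T−E_S)/(RT)].
(E_T−E_S)/(RT) = (125−78.1)×10³/(8.314×500) = 46900/4157 = 11.28.
k_S/k_T = (3.35×10^9/1.46×10^15)·exp(11.28) = 2.295×10^-6 × 79394 = 0.182.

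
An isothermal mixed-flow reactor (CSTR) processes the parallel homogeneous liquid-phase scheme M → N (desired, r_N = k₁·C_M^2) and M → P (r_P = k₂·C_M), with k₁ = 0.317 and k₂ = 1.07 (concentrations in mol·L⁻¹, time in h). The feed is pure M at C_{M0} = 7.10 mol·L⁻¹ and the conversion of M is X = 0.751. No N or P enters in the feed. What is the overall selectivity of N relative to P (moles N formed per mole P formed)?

Exit C_M = C_{M0}(1−X) = 7.10×0.249 = 1.768 mol·L⁻¹.
Rates in a CSTR are evaluated at the outlet concentration: r_N = 0.317×1.768^2 = 0.9908, r_P = 1.07×1.768 = 1.892.
Overall selectivity = C_N/C_P = r_Nτ/(r_Pτ) = r_N/r_P = 0.524.

0.524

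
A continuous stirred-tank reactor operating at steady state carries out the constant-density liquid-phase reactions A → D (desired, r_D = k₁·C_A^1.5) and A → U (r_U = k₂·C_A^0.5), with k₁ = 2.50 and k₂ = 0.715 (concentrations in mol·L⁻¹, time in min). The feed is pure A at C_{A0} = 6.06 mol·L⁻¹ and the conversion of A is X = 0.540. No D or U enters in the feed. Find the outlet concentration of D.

2.97 mol·L⁻¹

Exit C_A = C_{A0}(1−X) = 6.06×0.460 = 2.788 mol·L⁻¹.
In a CSTR the entire volume is at exit conditions, so r_D = 2.50×2.788^1.5 = 11.64 and r_U = 0.715×2.788^0.5 = 1.194.
Fraction of consumed A going to D: r_D/(r_D+r_U) = 0.9069.
C_D = 0.9069·C_{A0}·X = 0.9069×6.06×0.540 = 2.97 mol·L⁻¹.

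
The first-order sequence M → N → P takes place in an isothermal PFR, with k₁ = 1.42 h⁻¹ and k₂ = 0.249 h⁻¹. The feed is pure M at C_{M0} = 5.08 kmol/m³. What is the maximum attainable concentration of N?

3.51 kmol/m³

For a first-order series the maximum intermediate yield is C_{N,max}/C_{M0} = (k₁/k₂)^[k₂/(k₂−k₁)].
= (1.42/0.249)^(0.249/(0.249−1.42)) = (5.703)^(-0.2126) = 0.6906.
C_{N,max} = 0.6906×5.08 = 3.51 kmol/m³.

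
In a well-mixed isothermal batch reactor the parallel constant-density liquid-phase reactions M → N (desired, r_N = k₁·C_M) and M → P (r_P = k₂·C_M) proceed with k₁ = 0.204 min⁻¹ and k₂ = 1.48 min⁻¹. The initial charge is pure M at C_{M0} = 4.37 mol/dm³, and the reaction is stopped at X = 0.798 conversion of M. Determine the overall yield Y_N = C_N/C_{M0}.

0.0967

C_M = C_{M0}(1−X) = 0.8827 mol/dm³.
Both paths are first order in M, so the instantaneous fraction to N is constant: dC_N/d(−C_M) = k₁/(k₁+k₂) = 0.1211.
C_N = 0.1211·(C_{M0}−C_M) = 0.1211×3.487 = 0.422 mol/dm³.
Y_N = C_N/C_{M0} = 0.4224/4.37 = 0.0967.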